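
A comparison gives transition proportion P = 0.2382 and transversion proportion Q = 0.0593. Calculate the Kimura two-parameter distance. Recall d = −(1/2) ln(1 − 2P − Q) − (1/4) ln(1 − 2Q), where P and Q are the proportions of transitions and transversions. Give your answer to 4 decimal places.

0.4152

Under the Kimura two-parameter model, d = −½ ln(1 − 2P − Q) − ¼ ln(1 − 2Q).
1 − 2P − Q = 0.4643, giving −½ ln(0.4643) = 0.383612.
1 − 2Q = 0.8814, giving −¼ ln(0.8814) = 0.031561.
d = 0.383612 + 0.031561 = 0.415173.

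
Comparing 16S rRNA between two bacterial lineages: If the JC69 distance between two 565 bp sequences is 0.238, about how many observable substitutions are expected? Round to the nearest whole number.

115

Invert JC69: p = (3/4)(1 − e^(−4d/3)) = 0.75 × (1 − e^(-0.317333)) = 0.75 × (1 − 0.728088) = 0.203934.
Expected differing sites = pL ≈ 0.203934 × 565 = 115.22271 ≈ 115.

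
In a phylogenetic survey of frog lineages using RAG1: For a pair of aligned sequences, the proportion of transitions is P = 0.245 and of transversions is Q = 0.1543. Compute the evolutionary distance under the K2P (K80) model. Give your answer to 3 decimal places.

0.609

Under the Kimura two-parameter model, d = −½ ln(1 − 2P − Q) − ¼ ln(1 − 2Q).
1 − 2P − Q = 0.3557, giving −½ ln(0.3557) = 0.516834.
1 − 2Q = 0.6914, giving −¼ ln(0.6914) = 0.092259.
d = 0.516834 + 0.092259 = 0.609093.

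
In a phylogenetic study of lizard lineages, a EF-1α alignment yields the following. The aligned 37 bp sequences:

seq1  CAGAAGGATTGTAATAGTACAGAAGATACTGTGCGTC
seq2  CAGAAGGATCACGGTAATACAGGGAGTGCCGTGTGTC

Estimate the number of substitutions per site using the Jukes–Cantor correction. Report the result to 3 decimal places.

The sequences differ at 13 of 37 sites, so p = 13/37 ≈ 0.351351.
d = −(3/4) ln(1 − 4p/3) = −0.75 ln(1 − 0.468468) = −0.75 ln(0.531532)
  = −0.75 × (-0.631992) = 0.473994 substitutions/site.

0.474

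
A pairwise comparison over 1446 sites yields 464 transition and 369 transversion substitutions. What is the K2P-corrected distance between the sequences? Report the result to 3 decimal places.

1.315

P = 464/1446 ≈ 0.320885 and Q = 369/1446 ≈ 0.255187.
Under the Kimura two-parameter model, d = −½ ln(1 − 2P − Q) − ¼ ln(1 − 2Q).
1 − 2P − Q = 0.103043, giving −½ ln(0.103043) = 1.136304.
1 − 2Q = 0.489626, giving −¼ ln(0.489626) = 0.178528.
d = 1.136304 + 0.178528 = 1.314832.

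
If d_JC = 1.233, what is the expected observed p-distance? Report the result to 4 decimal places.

0.6051

p = (3/4)(1 − e^(−4d/3)) = 0.75 × (1 − e^(-1.644)) = 0.75 × (1 − 0.193206) = 0.605096.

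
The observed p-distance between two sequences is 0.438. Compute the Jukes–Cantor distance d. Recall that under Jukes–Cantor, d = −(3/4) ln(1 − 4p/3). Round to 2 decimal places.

d = −(3/4) ln(1 − 4p/3) = −0.75 ln(1 − 0.584) = −0.75 ln(0.416)
  = −0.75 × (-0.877070) = 0.657803 substitutions/site.

0.66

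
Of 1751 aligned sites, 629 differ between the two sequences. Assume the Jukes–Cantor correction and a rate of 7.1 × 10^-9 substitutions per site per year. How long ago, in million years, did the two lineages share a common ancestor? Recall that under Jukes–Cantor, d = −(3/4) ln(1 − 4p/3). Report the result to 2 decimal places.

34.43

p = 629/1751 ≈ 0.359223.
d = −(3/4) ln(1 − 4p/3) = −0.75 ln(1 − 0.478964) = −0.75 ln(0.521036)
  = −0.75 × (-0.651936) = 0.488952 substitutions/site.
Under a molecular clock d = 2μt, so t = d/(2μ) = 0.488952 / (2 × 7.1 × 10^-9) = 34.43 million years.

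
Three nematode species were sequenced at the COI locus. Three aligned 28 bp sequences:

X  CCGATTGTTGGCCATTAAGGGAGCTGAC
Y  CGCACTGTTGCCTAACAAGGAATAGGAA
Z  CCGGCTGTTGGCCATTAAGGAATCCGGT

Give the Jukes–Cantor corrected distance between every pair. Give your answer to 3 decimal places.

X–Y: 12/28 sites differ → p ≈ 0.428571, d = −0.75 ln(1 − 0.571428) = 0.635472 ≈ 0.635.
X–Z: 7/28 sites differ → p = 0.25, d = −0.75 ln(1 − 0.333333) = 0.304098 ≈ 0.304.
Y–Z: 11/28 sites differ → p ≈ 0.392857, d = −0.75 ln(1 − 0.523809) = 0.556452 ≈ 0.556.

d(X,Y) = 0.635, d(X,Z) = 0.304, d(Y,Z) = 0.556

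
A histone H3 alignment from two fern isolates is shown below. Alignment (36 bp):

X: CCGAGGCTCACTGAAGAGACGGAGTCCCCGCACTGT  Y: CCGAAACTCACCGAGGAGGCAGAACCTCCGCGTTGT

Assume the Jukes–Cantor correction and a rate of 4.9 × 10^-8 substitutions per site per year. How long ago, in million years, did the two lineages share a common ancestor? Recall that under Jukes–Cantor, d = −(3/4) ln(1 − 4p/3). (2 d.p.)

4.00

The sequences differ at 11 of 36 sites, so p = 11/36 ≈ 0.305556.
d = −(3/4) ln(1 − 4p/3) = −0.75 ln(1 − 0.407408) = −0.75 ln(0.592592)
  = −0.75 × (-0.523249) = 0.392437 substitutions/site.
Under a molecular clock d = 2μt, so t = d/(2μ) = 0.392437 / (2 × 4.9 × 10^-8) = 4.00 million years.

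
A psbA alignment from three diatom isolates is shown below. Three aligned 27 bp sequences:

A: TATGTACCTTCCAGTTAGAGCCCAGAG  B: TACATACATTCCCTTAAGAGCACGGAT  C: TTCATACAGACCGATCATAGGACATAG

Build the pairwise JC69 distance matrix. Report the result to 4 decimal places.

d(A,B) = 0.4408, d(A,C) = 0.7704, d(B,C) = 0.5876

A–B: 9/27 sites differ → p ≈ 0.333333, d = −0.75 ln(1 − 0.444444) = 0.440839 ≈ 0.4408.
A–C: 13/27 sites differ → p ≈ 0.481481, d = −0.75 ln(1 − 0.641975) = 0.770364 ≈ 0.7704.
B–C: 11/27 sites differ → p ≈ 0.407407, d = −0.75 ln(1 − 0.543209) = 0.587647 ≈ 0.5876.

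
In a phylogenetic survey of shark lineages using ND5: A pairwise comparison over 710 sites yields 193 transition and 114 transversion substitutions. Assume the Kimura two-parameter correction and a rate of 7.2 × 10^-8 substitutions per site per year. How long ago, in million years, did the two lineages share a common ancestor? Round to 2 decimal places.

P = 193/710 ≈ 0.271831 and Q = 114/710 ≈ 0.160563.
Under the Kimura two-parameter model, d = −½ ln(1 − 2P − Q) − ¼ ln(1 − 2Q).
1 − 2P − Q = 0.295775, giving −½ ln(0.295775) = 0.609078.
1 − 2Q = 0.678874, giving −¼ ln(0.678874) = 0.096830.
d = 0.609078 + 0.096830 = 0.705908.
Under a molecular clock d = 2μt, so t = d/(2μ) = 0.705908 / (2 × 7.2 × 10^-8) = 4.90 million years.

4.90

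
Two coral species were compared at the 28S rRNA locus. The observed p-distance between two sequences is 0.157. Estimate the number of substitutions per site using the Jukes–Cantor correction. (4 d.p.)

0.1762

d = −(3/4) ln(1 − 4p/3) = −0.75 ln(1 − 0.209333) = −0.75 ln(0.790667)
  = −0.75 × (-0.234878) = 0.176159 substitutions/site.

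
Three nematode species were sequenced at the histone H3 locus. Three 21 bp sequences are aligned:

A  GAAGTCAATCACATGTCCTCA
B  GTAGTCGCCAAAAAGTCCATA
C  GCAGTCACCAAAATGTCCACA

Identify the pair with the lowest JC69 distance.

B and C

A–B: 9/21 differ, p = 0.429, d = 0.635.
A–C: 6/21 differ, p = 0.286, d = 0.360.
B–C: 4/21 differ, p = 0.190, d = 0.220.
The smallest distance is between B and C.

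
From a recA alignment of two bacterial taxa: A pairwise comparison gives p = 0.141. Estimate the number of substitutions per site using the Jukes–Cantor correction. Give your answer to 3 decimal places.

d = −(3/4) ln(1 − 4p/3) = −0.75 ln(1 − 0.188) = −0.75 ln(0.812)
  = −0.75 × (-0.208255) = 0.156191 substitutions/site.

0.156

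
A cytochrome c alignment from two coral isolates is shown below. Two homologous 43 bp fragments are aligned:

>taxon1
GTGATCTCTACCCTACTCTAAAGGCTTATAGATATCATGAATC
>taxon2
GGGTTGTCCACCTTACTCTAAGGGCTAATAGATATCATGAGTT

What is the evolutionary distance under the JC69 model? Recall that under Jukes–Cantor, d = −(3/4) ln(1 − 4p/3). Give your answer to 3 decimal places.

0.245

The sequences differ at 9 of 43 sites (2, 4, 6, 9, 13, 22, 27, 41, 43), so p = 9/43 ≈ 0.209302.
d = −(3/4) ln(1 − 4p/3) = −0.75 ln(1 − 0.279069) = −0.75 ln(0.720931)
  = −0.75 × (-0.327212) = 0.245409 substitutions/site.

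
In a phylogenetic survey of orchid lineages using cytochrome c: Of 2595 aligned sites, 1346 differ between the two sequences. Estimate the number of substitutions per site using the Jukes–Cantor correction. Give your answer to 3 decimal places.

p = 1346/2595 ≈ 0.51869.
d = −(3/4) ln(1 − 4p/3) = −0.75 ln(1 − 0.691587) = −0.75 ln(0.308413)
  = −0.75 × (-1.176315) = 0.882236 substitutions/site.

0.882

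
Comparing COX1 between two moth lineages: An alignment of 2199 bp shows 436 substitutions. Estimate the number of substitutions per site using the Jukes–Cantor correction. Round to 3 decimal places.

0.230

p = 436/2199 ≈ 0.198272.
d = −(3/4) ln(1 − 4p/3) = −0.75 ln(1 − 0.264363) = −0.75 ln(0.735637)
  = −0.75 × (-0.307018) = 0.230264 substitutions/site.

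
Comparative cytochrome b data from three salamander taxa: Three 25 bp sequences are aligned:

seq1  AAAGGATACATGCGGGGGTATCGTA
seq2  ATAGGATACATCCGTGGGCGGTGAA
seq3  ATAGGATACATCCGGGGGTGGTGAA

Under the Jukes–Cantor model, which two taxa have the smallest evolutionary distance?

seq1–seq2: 8/25 differ, p = 0.320, d = 0.417.
seq1–seq3: 6/25 differ, p = 0.240, d = 0.289.
seq2–seq3: 2/25 differ, p = 0.080, d = 0.085.
The smallest distance is between seq2 and seq3.

seq2 and seq3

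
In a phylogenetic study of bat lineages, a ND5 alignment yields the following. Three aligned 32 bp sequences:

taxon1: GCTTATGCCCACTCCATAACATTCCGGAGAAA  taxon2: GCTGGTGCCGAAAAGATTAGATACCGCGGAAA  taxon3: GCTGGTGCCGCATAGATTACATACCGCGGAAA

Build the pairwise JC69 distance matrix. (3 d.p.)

taxon1–taxon2: 12/32 sites differ → p = 0.375, d = −0.75 ln(1 − 0.5) = 0.519860 ≈ 0.520.
taxon1–taxon3: 11/32 sites differ → p = 0.34375, d = −0.75 ln(1 − 0.458333) = 0.459828 ≈ 0.460.
taxon2–taxon3: 3/32 sites differ → p = 0.09375, d = −0.75 ln(1 − 0.125) = 0.100149 ≈ 0.100.

d(taxon1,taxon2) = 0.520, d(taxon1,taxon3) = 0.460, d(taxon2,taxon3) = 0.100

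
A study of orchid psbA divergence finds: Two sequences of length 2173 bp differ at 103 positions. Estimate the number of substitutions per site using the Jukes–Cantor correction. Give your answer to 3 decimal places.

p = 103/2173 ≈ 0.0474.
d = −(3/4) ln(1 − 4p/3) = −0.75 ln(1 − 0.0632) = −0.75 ln(0.9368)
  = −0.75 × (-0.065285) = 0.048964 substitutions/site.

0.049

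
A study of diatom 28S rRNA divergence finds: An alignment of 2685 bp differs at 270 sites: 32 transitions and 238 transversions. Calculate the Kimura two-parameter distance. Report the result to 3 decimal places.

0.108

P = 32/2685 ≈ 0.011918 and Q = 238/2685 ≈ 0.088641.
Under the Kimura two-parameter model, d = −½ ln(1 − 2P − Q) − ¼ ln(1 − 2Q).
1 − 2P − Q = 0.887523, giving −½ ln(0.887523) = 0.059660.
1 − 2Q = 0.822718, giving −¼ ln(0.822718) = 0.048785.
d = 0.059660 + 0.048785 = 0.108445.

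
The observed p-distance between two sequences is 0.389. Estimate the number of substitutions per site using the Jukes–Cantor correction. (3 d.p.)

0.548

d = −(3/4) ln(1 − 4p/3) = −0.75 ln(1 − 0.518667) = −0.75 ln(0.481333)
  = −0.75 × (-0.731196) = 0.548397 substitutions/site.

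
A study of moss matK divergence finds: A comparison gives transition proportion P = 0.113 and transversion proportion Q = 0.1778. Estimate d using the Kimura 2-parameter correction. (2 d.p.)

0.37

Under the Kimura two-parameter model, d = −½ ln(1 − 2P − Q) − ¼ ln(1 − 2Q).
1 − 2P − Q = 0.5962, giving −½ ln(0.5962) = 0.258590.
1 − 2Q = 0.6444, giving −¼ ln(0.6444) = 0.109859.
d = 0.258590 + 0.109859 = 0.368449.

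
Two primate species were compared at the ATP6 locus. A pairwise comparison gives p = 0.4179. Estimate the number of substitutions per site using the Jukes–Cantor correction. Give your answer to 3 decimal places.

d = −(3/4) ln(1 − 4p/3) = −0.75 ln(1 − 0.5572) = −0.75 ln(0.4428)
  = −0.75 × (-0.814637) = 0.610978 substitutions/site.

0.611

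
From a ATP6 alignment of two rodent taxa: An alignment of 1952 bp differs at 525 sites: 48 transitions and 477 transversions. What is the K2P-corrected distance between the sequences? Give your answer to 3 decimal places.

P = 48/1952 ≈ 0.02459 and Q = 477/1952 ≈ 0.244365.
Under the Kimura two-parameter model, d = −½ ln(1 − 2P − Q) − ¼ ln(1 − 2Q).
1 − 2P − Q = 0.706455, giving −½ ln(0.706455) = 0.173748.
1 − 2Q = 0.51127, giving −¼ ln(0.51127) = 0.167714.
d = 0.173748 + 0.167714 = 0.341462.

0.341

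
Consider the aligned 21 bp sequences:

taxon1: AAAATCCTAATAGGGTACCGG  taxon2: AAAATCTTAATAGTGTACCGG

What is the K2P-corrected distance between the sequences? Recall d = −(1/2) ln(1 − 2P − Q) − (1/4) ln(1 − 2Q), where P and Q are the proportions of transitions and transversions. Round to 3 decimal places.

Of 21 sites, 1 differences are transitions and 1 are transversions, so P = 1/21 ≈ 0.047619 and Q = 1/21 ≈ 0.047619.
Under the Kimura two-parameter model, d = −½ ln(1 − 2P − Q) − ¼ ln(1 − 2Q).
1 − 2P − Q = 0.857143, giving −½ ln(0.857143) = 0.077075.
1 − 2Q = 0.904762, giving −¼ ln(0.904762) = 0.025021.
d = 0.077075 + 0.025021 = 0.102096.

0.102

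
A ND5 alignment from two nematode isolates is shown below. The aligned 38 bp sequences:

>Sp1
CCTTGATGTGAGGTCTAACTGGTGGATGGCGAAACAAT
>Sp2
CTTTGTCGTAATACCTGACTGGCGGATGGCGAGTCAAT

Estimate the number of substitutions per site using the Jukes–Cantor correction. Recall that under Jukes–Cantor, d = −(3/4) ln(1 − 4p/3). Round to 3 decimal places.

The sequences differ at 11 of 38 sites, so p = 11/38 ≈ 0.289474.
d = −(3/4) ln(1 − 4p/3) = −0.75 ln(1 − 0.385965) = −0.75 ln(0.614035)
  = −0.75 × (-0.487703) = 0.365777 substitutions/site.

0.366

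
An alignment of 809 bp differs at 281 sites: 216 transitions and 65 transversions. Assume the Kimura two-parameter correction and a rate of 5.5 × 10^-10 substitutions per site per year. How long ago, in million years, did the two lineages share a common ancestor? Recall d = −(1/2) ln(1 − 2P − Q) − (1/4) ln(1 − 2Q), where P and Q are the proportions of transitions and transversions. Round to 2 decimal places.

P = 216/809 ≈ 0.266996 and Q = 65/809 ≈ 0.080346.
Under the Kimura two-parameter model, d = −½ ln(1 − 2P − Q) − ¼ ln(1 − 2Q).
1 − 2P − Q = 0.385662, giving −½ ln(0.385662) = 0.476397.
1 − 2Q = 0.839308, giving −¼ ln(0.839308) = 0.043794.
d = 0.476397 + 0.043794 = 0.520191.
Under a molecular clock d = 2μt, so t = d/(2μ) = 0.520191 / (2 × 5.5 × 10^-10) = 472.90 million years.

472.90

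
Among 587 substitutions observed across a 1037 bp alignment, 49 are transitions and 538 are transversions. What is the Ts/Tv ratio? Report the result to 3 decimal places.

R = 49/538 = 0.091078… ≈ 0.091 (to 3 d.p.).

0.091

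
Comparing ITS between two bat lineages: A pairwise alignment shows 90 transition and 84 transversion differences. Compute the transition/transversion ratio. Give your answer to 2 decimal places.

1.07

R = 90/84 = 1.071428… ≈ 1.07 (to 2 d.p.).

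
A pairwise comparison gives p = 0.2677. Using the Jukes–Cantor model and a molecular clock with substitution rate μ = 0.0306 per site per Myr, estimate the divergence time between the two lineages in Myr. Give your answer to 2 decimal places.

d = −(3/4) ln(1 − 4p/3) = −0.75 ln(1 − 0.356933) = −0.75 ln(0.643067)
  = −0.75 × (-0.441506) = 0.331130 substitutions/site.
Under a molecular clock d = 2μt, so t = d/(2μ) = 0.331130 / (2 × 0.0306) = 5.41 Myr.

5.41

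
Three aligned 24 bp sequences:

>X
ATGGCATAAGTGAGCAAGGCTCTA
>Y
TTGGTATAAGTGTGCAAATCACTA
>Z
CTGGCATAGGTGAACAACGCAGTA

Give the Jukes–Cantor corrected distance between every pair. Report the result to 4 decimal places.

X–Y: 6/24 sites differ → p = 0.25, d = −0.75 ln(1 − 0.333333) = 0.304098 ≈ 0.3041.
X–Z: 6/24 sites differ → p = 0.25, d = −0.75 ln(1 − 0.333333) = 0.304098 ≈ 0.3041.
Y–Z: 8/24 sites differ → p ≈ 0.333333, d = −0.75 ln(1 − 0.444444) = 0.440839 ≈ 0.4408.

d(X,Y) = 0.3041, d(X,Z) = 0.3041, d(Y,Z) = 0.4408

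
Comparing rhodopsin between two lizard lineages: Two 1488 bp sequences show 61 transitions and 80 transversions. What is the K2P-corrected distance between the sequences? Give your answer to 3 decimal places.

0.101

P = 61/1488 ≈ 0.040995 and Q = 80/1488 ≈ 0.053763.
Under the Kimura two-parameter model, d = −½ ln(1 − 2P − Q) − ¼ ln(1 − 2Q).
1 − 2P − Q = 0.864247, giving −½ ln(0.864247) = 0.072948.
1 − 2Q = 0.892474, giving −¼ ln(0.892474) = 0.028439.
d = 0.072948 + 0.028439 = 0.101387.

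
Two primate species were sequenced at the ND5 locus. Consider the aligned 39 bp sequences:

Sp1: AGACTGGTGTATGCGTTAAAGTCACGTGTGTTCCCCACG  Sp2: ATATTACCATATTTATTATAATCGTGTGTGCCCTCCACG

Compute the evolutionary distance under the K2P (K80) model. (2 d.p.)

Of 39 sites, 12 differences are transitions and 4 are transversions, so P = 12/39 ≈ 0.307692 and Q = 4/39 ≈ 0.102564.
Under the Kimura two-parameter model, d = −½ ln(1 − 2P − Q) − ¼ ln(1 − 2Q).
1 − 2P − Q = 0.282052, giving −½ ln(0.282052) = 0.632832.
1 − 2Q = 0.794872, giving −¼ ln(0.794872) = 0.057394.
d = 0.632832 + 0.057394 = 0.690226.

0.69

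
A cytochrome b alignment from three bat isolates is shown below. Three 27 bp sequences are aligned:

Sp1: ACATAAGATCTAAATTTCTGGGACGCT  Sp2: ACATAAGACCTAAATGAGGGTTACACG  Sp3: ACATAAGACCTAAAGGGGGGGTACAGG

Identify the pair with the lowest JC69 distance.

Sp2 and Sp3

Sp1–Sp2: 9/27 differ, p = 0.333, d = 0.441.
Sp1–Sp3: 10/27 differ, p = 0.370, d = 0.511.
Sp2–Sp3: 4/27 differ, p = 0.148, d = 0.165.
The smallest distance is between Sp2 and Sp3.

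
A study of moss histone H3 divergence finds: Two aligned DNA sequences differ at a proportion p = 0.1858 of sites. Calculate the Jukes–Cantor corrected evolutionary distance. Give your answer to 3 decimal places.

0.213

d = −(3/4) ln(1 − 4p/3) = −0.75 ln(1 − 0.247733) = −0.75 ln(0.752267)
  = −0.75 × (-0.284664) = 0.213498 substitutions/site.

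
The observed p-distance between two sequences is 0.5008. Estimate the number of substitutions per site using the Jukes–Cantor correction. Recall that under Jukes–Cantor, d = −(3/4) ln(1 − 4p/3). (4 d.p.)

d = −(3/4) ln(1 − 4p/3) = −0.75 ln(1 − 0.667733) = −0.75 ln(0.332267)
  = −0.75 × (-1.101816) = 0.826362 substitutions/site.

0.8264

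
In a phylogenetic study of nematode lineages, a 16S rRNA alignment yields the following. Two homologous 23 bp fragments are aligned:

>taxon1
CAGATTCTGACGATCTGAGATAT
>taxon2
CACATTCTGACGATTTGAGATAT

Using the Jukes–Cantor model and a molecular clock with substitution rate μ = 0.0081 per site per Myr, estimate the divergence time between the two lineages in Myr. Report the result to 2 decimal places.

5.71

The sequences differ at 2 of 23 sites (3, 15), so p = 2/23 ≈ 0.086957.
d = −(3/4) ln(1 − 4p/3) = −0.75 ln(1 − 0.115943) = −0.75 ln(0.884057)
  = −0.75 × (-0.123234) = 0.092426 substitutions/site.
Under a molecular clock d = 2μt, so t = d/(2μ) = 0.092426 / (2 × 0.0081) = 5.71 Myr.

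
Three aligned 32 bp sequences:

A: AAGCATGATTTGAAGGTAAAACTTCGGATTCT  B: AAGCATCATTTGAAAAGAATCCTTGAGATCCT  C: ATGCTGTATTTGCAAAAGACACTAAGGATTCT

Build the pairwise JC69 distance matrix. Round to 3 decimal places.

d(A,B) = 0.353, d(A,C) = 0.520, d(B,C) = 0.585

A–B: 9/32 sites differ → p = 0.28125, d = −0.75 ln(1 − 0.375) = 0.352503 ≈ 0.353.
A–C: 12/32 sites differ → p = 0.375, d = −0.75 ln(1 − 0.5) = 0.519860 ≈ 0.520.
B–C: 13/32 sites differ → p = 0.40625, d = −0.75 ln(1 − 0.541667) = 0.585119 ≈ 0.585.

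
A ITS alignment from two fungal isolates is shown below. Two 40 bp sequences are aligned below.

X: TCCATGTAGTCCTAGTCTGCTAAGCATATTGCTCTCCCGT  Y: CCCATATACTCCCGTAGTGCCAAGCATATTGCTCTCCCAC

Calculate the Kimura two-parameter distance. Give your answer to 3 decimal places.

Of 40 sites, 7 differences are transitions and 4 are transversions, so P = 7/40 = 0.175 and Q = 4/40 = 0.1.
Under the Kimura two-parameter model, d = −½ ln(1 − 2P − Q) − ¼ ln(1 − 2Q).
1 − 2P − Q = 0.55, giving −½ ln(0.55) = 0.298919.
1 − 2Q = 0.8, giving −¼ ln(0.8) = 0.055786.
d = 0.298919 + 0.055786 = 0.354705.

0.355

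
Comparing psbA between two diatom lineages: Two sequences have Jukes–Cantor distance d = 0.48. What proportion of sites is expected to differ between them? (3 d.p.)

0.355

p = (3/4)(1 − e^(−4d/3)) = 0.75 × (1 − e^(-0.64)) = 0.75 × (1 − 0.527292) = 0.354531.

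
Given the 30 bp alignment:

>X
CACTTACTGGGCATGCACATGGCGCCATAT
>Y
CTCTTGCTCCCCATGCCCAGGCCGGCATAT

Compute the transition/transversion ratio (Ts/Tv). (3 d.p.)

Transitions are A↔G and C↔T; transversions are all other mismatches.
Transitions: 1. Transversions: 8.
R = 1/8 = 0.125.

0.125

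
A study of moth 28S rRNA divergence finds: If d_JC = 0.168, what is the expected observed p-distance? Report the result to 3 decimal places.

0.151

p = (3/4)(1 − e^(−4d/3)) = 0.75 × (1 − e^(-0.224)) = 0.75 × (1 − 0.799315) = 0.150514.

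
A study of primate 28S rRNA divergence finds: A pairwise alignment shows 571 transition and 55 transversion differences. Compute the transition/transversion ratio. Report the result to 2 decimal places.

R = 571/55 = 10.381818… ≈ 10.38 (to 2 d.p.).

10.38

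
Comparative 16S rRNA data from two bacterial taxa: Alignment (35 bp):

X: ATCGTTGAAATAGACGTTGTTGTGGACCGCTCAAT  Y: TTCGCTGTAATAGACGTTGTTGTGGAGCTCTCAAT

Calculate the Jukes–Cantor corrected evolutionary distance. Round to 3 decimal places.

The sequences differ at 5 of 35 sites (1, 5, 8, 27, 29), so p = 5/35 ≈ 0.142857.
d = −(3/4) ln(1 − 4p/3) = −0.75 ln(1 − 0.190476) = −0.75 ln(0.809524)
  = −0.75 × (-0.211309) = 0.158482 substitutions/site.

0.158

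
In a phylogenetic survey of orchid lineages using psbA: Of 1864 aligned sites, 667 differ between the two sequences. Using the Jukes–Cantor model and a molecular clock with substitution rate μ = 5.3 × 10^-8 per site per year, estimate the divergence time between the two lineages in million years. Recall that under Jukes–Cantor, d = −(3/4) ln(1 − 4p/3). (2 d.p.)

p = 667/1864 ≈ 0.357833.
d = −(3/4) ln(1 − 4p/3) = −0.75 ln(1 − 0.477111) = −0.75 ln(0.522889)
  = −0.75 × (-0.648386) = 0.486290 substitutions/site.
Under a molecular clock d = 2μt, so t = d/(2μ) = 0.486290 / (2 × 5.3 × 10^-8) = 4.59 million years.

4.59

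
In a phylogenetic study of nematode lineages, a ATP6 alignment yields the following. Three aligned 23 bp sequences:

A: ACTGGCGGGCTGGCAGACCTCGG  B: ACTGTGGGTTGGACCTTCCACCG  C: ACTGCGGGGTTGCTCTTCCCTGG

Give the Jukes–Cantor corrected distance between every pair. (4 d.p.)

A–B: 11/23 sites differ → p ≈ 0.478261, d = −0.75 ln(1 − 0.637681) = 0.761423 ≈ 0.7614.
A–C: 10/23 sites differ → p ≈ 0.434783, d = −0.75 ln(1 − 0.579711) = 0.650110 ≈ 0.6501.
B–C: 8/23 sites differ → p ≈ 0.347826, d = −0.75 ln(1 − 0.463768) = 0.467391 ≈ 0.4674.

d(A,B) = 0.7614, d(A,C) = 0.6501, d(B,C) = 0.4674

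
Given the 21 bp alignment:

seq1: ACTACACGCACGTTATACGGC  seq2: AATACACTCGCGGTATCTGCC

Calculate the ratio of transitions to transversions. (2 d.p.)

Transitions are A↔G and C↔T; transversions are all other mismatches.
Transitions: 2. Transversions: 5.
R = 2/5 = 0.40.

0.40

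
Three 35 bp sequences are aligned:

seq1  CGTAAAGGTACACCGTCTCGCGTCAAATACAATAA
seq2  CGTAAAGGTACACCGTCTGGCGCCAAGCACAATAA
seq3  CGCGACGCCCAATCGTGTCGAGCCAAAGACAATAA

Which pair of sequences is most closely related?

seq1–seq2: 4/35 differ, p = 0.114, d = 0.124.
seq1–seq3: 12/35 differ, p = 0.343, d = 0.458.
seq2–seq3: 13/35 differ, p = 0.371, d = 0.513.
The smallest distance is between seq1 and seq2.

seq1 and seq2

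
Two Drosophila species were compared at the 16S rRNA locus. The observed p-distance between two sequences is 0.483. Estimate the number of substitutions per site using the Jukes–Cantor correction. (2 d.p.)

d = −(3/4) ln(1 − 4p/3) = −0.75 ln(1 − 0.644) = −0.75 ln(0.356)
  = −0.75 × (-1.032825) = 0.774619 substitutions/site.

0.77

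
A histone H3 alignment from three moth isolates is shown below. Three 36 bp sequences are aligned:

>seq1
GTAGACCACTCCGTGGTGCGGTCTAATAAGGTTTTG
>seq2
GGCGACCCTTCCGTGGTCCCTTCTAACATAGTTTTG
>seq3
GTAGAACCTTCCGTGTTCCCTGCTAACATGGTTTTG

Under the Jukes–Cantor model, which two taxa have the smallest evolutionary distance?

seq1–seq2: 10/36 differ, p = 0.278, d = 0.347.
seq1–seq3: 10/36 differ, p = 0.278, d = 0.347.
seq2–seq3: 6/36 differ, p = 0.167, d = 0.188.
The smallest distance is between seq2 and seq3.

seq2 and seq3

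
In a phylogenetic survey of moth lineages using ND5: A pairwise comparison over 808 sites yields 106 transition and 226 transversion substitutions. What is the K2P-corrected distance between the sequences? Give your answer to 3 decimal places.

P = 106/808 ≈ 0.131188 and Q = 226/808 ≈ 0.279703.
Under the Kimura two-parameter model, d = −½ ln(1 − 2P − Q) − ¼ ln(1 − 2Q).
1 − 2P − Q = 0.457921, giving −½ ln(0.457921) = 0.390529.
1 − 2Q = 0.440594, giving −¼ ln(0.440594) = 0.204908.
d = 0.390529 + 0.204908 = 0.595437.

0.595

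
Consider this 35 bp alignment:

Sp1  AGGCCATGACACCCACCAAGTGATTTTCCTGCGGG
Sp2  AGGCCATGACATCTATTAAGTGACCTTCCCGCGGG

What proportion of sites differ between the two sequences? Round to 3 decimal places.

0.200

The sequences differ at 7 of 35 positions (sites 12, 14, 16, 17, 24, 25, 30).
p = 7/35 = 0.200.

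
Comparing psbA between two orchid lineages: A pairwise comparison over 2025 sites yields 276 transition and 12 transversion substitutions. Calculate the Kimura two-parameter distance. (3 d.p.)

0.166

P = 276/2025 ≈ 0.136296 and Q = 12/2025 ≈ 0.005926.
Under the Kimura two-parameter model, d = −½ ln(1 − 2P − Q) − ¼ ln(1 − 2Q).
1 − 2P − Q = 0.721482, giving −½ ln(0.721482) = 0.163224.
1 − 2Q = 0.988148, giving −¼ ln(0.988148) = 0.002981.
d = 0.163224 + 0.002981 = 0.166205.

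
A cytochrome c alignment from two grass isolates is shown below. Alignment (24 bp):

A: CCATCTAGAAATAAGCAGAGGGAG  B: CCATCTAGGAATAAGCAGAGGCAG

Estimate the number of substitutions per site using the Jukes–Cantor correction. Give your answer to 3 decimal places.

0.088

The sequences differ at 2 of 24 sites (9, 22), so p = 2/24 ≈ 0.083333.
d = −(3/4) ln(1 − 4p/3) = −0.75 ln(1 − 0.111111) = −0.75 ln(0.888889)
  = −0.75 × (-0.117783) = 0.088337 substitutions/site.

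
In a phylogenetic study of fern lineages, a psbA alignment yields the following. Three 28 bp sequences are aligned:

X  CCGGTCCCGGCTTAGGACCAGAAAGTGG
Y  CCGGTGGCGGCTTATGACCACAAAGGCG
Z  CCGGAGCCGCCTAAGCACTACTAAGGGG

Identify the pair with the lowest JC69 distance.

X–Y: 6/28 differ, p = 0.214, d = 0.252.
X–Z: 9/28 differ, p = 0.321, d = 0.420.
Y–Z: 9/28 differ, p = 0.321, d = 0.420.
The smallest distance is between X and Y.

X and Y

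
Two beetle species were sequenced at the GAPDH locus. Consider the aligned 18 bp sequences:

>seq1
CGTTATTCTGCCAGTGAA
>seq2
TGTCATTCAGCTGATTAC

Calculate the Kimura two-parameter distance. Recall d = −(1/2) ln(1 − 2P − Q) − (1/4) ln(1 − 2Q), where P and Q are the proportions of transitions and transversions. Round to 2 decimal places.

Of 18 sites, 5 differences are transitions and 3 are transversions, so P = 5/18 ≈ 0.277778 and Q = 3/18 ≈ 0.166667.
Under the Kimura two-parameter model, d = −½ ln(1 − 2P − Q) − ¼ ln(1 − 2Q).
1 − 2P − Q = 0.277777, giving −½ ln(0.277777) = 0.640468.
1 − 2Q = 0.666666, giving −¼ ln(0.666666) = 0.101367.
d = 0.640468 + 0.101367 = 0.741835.

0.74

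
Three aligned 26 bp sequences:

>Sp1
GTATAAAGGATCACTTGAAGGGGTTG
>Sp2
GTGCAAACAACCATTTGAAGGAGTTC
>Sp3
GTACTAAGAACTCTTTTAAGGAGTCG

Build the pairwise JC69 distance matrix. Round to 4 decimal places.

Sp1–Sp2: 8/26 sites differ → p ≈ 0.307692, d = −0.75 ln(1 − 0.410256) = 0.396050 ≈ 0.3961.
Sp1–Sp3: 10/26 sites differ → p ≈ 0.384615, d = −0.75 ln(1 − 0.51282) = 0.539341 ≈ 0.5393.
Sp2–Sp3: 8/26 sites differ → p ≈ 0.307692, d = −0.75 ln(1 − 0.410256) = 0.396050 ≈ 0.3961.

d(Sp1,Sp2) = 0.3961, d(Sp1,Sp3) = 0.5393, d(Sp2,Sp3) = 0.3961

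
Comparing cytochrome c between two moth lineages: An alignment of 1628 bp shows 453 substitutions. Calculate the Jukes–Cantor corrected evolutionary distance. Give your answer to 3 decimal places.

0.348

p = 453/1628 ≈ 0.278256.
d = −(3/4) ln(1 − 4p/3) = −0.75 ln(1 − 0.371008) = −0.75 ln(0.628992)
  = −0.75 × (-0.463637) = 0.347728 substitutions/site.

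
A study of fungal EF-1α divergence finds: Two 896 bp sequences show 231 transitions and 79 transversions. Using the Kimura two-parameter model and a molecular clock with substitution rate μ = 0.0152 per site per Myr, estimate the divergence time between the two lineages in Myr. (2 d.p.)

16.82

P = 231/896 ≈ 0.257813 and Q = 79/896 ≈ 0.08817.
Under the Kimura two-parameter model, d = −½ ln(1 − 2P − Q) − ¼ ln(1 − 2Q).
1 − 2P − Q = 0.396204, giving −½ ln(0.396204) = 0.462913.
1 − 2Q = 0.82366, giving −¼ ln(0.82366) = 0.048499.
d = 0.462913 + 0.048499 = 0.511412.
Under a molecular clock d = 2μt, so t = d/(2μ) = 0.511412 / (2 × 0.0152) = 16.82 Myr.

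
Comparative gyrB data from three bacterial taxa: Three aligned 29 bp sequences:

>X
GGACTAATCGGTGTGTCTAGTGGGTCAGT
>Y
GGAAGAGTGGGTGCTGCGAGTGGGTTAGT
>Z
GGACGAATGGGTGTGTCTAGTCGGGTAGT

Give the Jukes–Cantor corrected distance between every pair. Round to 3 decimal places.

d(X,Y) = 0.401, d(X,Z) = 0.196, d(Y,Z) = 0.344

X–Y: 9/29 sites differ → p ≈ 0.310345, d = −0.75 ln(1 − 0.413793) = 0.400562 ≈ 0.401.
X–Z: 5/29 sites differ → p ≈ 0.172414, d = −0.75 ln(1 − 0.229885) = 0.195912 ≈ 0.196.
Y–Z: 8/29 sites differ → p ≈ 0.275862, d = −0.75 ln(1 − 0.367816) = 0.343931 ≈ 0.344.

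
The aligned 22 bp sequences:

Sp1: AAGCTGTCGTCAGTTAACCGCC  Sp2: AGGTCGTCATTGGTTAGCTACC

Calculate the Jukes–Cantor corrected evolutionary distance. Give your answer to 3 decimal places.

0.591

The sequences differ at 9 of 22 sites (2, 4, 5, 9, 11, 12, 17, 19, 20), so p = 9/22 ≈ 0.409091.
d = −(3/4) ln(1 − 4p/3) = −0.75 ln(1 − 0.545455) = −0.75 ln(0.454545)
  = −0.75 × (-0.788458) = 0.591344 substitutions/site.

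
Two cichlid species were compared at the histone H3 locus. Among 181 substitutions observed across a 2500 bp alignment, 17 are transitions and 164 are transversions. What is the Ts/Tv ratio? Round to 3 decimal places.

R = 17/164 = 0.103658… ≈ 0.104 (to 3 d.p.).

0.104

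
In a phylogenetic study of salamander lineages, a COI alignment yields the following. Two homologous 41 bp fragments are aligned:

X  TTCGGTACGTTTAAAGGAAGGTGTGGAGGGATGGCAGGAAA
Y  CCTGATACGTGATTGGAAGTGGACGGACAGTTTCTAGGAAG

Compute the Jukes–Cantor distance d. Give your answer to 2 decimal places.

The sequences differ at 22 of 41 sites, so p = 22/41 ≈ 0.536585.
d = −(3/4) ln(1 − 4p/3) = −0.75 ln(1 − 0.715447) = −0.75 ln(0.284553)
  = −0.75 × (-1.256836) = 0.942627 substitutions/site.

0.94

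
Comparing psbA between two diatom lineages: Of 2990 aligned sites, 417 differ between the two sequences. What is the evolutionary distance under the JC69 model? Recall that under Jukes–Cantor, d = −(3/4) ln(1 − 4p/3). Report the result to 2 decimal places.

0.15

p = 417/2990 ≈ 0.139465.
d = −(3/4) ln(1 − 4p/3) = −0.75 ln(1 − 0.185953) = −0.75 ln(0.814047)
  = −0.75 × (-0.205737) = 0.154303 substitutions/site.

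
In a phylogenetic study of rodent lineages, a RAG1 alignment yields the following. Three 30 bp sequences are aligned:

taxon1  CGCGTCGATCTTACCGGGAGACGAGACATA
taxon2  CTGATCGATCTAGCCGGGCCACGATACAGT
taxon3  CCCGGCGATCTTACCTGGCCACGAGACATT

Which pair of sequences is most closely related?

taxon1–taxon2: 10/30 differ, p = 0.333, d = 0.441.
taxon1–taxon3: 6/30 differ, p = 0.200, d = 0.233.
taxon2–taxon3: 9/30 differ, p = 0.300, d = 0.383.
The smallest distance is between taxon1 and taxon3.

taxon1 and taxon3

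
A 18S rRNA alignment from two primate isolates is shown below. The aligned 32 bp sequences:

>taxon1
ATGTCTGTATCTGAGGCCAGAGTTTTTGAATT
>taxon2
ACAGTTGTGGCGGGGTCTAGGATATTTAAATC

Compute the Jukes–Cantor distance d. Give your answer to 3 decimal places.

The sequences differ at 15 of 32 sites, so p = 15/32 = 0.46875.
d = −(3/4) ln(1 − 4p/3) = −0.75 ln(1 − 0.625) = −0.75 ln(0.375)
  = −0.75 × (-0.980829) = 0.735622 substitutions/site.

0.736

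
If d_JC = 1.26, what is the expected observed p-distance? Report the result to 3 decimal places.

0.610

p = (3/4)(1 − e^(−4d/3)) = 0.75 × (1 − e^(-1.68)) = 0.75 × (1 − 0.186374) = 0.610220.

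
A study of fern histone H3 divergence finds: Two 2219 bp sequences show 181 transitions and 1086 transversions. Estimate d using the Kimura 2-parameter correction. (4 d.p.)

P = 181/2219 ≈ 0.081568 and Q = 1086/2219 ≈ 0.48941.
Under the Kimura two-parameter model, d = −½ ln(1 − 2P − Q) − ¼ ln(1 − 2Q).
1 − 2P − Q = 0.347454, giving −½ ln(0.347454) = 0.528561.
1 − 2Q = 0.02118, giving −¼ ln(0.02118) = 0.963674.
d = 0.528561 + 0.963674 = 1.492235.

1.4922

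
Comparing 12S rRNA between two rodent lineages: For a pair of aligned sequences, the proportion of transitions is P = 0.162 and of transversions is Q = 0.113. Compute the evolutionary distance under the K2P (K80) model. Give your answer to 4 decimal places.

0.3513

Under the Kimura two-parameter model, d = −½ ln(1 − 2P − Q) − ¼ ln(1 − 2Q).
1 − 2P − Q = 0.563, giving −½ ln(0.563) = 0.287238.
1 − 2Q = 0.774, giving −¼ ln(0.774) = 0.064046.
d = 0.287238 + 0.064046 = 0.351284.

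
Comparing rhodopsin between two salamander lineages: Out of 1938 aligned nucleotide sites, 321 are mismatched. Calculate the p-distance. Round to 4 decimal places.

0.1656

p = 321/1938 = 0.165634… ≈ 0.1656 (to 4 d.p.).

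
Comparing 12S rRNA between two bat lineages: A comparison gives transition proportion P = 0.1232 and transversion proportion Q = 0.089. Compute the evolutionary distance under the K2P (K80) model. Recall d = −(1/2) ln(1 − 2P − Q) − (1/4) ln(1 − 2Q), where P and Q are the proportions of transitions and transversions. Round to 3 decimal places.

Under the Kimura two-parameter model, d = −½ ln(1 − 2P − Q) − ¼ ln(1 − 2Q).
1 − 2P − Q = 0.6646, giving −½ ln(0.6646) = 0.204285.
1 − 2Q = 0.822, giving −¼ ln(0.822) = 0.049004.
d = 0.204285 + 0.049004 = 0.253289.

0.253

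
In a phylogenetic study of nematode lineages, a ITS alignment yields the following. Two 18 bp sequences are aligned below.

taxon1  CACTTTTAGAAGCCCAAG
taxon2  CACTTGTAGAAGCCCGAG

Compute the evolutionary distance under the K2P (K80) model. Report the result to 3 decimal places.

Of 18 sites, 1 differences are transitions and 1 are transversions, so P = 1/18 ≈ 0.055556 and Q = 1/18 ≈ 0.055556.
Under the Kimura two-parameter model, d = −½ ln(1 − 2P − Q) − ¼ ln(1 − 2Q).
1 − 2P − Q = 0.833332, giving −½ ln(0.833332) = 0.091162.
1 − 2Q = 0.888888, giving −¼ ln(0.888888) = 0.029446.
d = 0.091162 + 0.029446 = 0.120608.

0.121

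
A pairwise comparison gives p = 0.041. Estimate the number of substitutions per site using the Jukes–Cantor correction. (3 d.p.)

0.042

d = −(3/4) ln(1 − 4p/3) = −0.75 ln(1 − 0.054667) = −0.75 ln(0.945333)
  = −0.75 × (-0.056218) = 0.042164 substitutions/site.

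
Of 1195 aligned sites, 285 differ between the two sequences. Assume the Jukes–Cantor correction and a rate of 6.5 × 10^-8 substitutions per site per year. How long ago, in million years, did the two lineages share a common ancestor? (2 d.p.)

p = 285/1195 ≈ 0.238494.
d = −(3/4) ln(1 − 4p/3) = −0.75 ln(1 − 0.317992) = −0.75 ln(0.682008)
  = −0.75 × (-0.382714) = 0.287036 substitutions/site.
Under a molecular clock d = 2μt, so t = d/(2μ) = 0.287036 / (2 × 6.5 × 10^-8) = 2.21 million years.

2.21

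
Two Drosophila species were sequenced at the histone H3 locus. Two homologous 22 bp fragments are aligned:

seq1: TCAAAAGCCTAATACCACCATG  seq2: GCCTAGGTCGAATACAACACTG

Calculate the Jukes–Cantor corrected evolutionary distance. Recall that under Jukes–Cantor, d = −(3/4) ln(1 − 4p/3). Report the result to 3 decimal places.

The sequences differ at 9 of 22 sites (1, 3, 4, 6, 8, 10, 16, 19, 20), so p = 9/22 ≈ 0.409091.
d = −(3/4) ln(1 − 4p/3) = −0.75 ln(1 − 0.545455) = −0.75 ln(0.454545)
  = −0.75 × (-0.788458) = 0.591344 substitutions/site.

0.591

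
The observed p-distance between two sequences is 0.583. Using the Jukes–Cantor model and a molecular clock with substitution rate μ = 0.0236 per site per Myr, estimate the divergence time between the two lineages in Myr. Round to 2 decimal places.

d = −(3/4) ln(1 − 4p/3) = −0.75 ln(1 − 0.777333) = −0.75 ln(0.222667)
  = −0.75 × (-1.502078) = 1.126559 substitutions/site.
Under a molecular clock d = 2μt, so t = d/(2μ) = 1.126559 / (2 × 0.0236) = 23.87 Myr.

23.87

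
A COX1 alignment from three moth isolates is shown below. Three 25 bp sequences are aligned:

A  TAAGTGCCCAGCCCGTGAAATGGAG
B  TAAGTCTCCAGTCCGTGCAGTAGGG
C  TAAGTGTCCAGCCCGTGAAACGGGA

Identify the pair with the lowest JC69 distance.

A–B: 7/25 differ, p = 0.280, d = 0.351.
A–C: 4/25 differ, p = 0.160, d = 0.180.
B–C: 7/25 differ, p = 0.280, d = 0.351.
The smallest distance is between A and C.

A and C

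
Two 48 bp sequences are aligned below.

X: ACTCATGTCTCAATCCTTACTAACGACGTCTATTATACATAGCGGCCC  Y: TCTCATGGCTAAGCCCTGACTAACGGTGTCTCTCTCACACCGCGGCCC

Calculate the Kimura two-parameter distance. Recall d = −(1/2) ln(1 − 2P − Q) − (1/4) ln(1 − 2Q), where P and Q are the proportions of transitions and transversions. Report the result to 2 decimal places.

0.37

Of 48 sites, 7 differences are transitions and 7 are transversions, so P = 7/48 ≈ 0.145833 and Q = 7/48 ≈ 0.145833.
Under the Kimura two-parameter model, d = −½ ln(1 − 2P − Q) − ¼ ln(1 − 2Q).
1 − 2P − Q = 0.562501, giving −½ ln(0.562501) = 0.287681.
1 − 2Q = 0.708334, giving −¼ ln(0.708334) = 0.086210.
d = 0.287681 + 0.086210 = 0.373891.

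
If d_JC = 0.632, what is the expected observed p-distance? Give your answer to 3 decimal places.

0.427

p = (3/4)(1 − e^(−4d/3)) = 0.75 × (1 − e^(-0.842667)) = 0.75 × (1 − 0.430561) = 0.427079.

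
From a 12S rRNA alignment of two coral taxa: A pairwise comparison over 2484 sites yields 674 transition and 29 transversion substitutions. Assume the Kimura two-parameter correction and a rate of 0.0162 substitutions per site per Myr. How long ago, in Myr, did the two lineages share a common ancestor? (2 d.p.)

P = 674/2484 ≈ 0.271337 and Q = 29/2484 ≈ 0.011675.
Under the Kimura two-parameter model, d = −½ ln(1 − 2P − Q) − ¼ ln(1 − 2Q).
1 − 2P − Q = 0.445651, giving −½ ln(0.445651) = 0.404110.
1 − 2Q = 0.97665, giving −¼ ln(0.97665) = 0.005907.
d = 0.404110 + 0.005907 = 0.410017.
Under a molecular clock d = 2μt, so t = d/(2μ) = 0.410017 / (2 × 0.0162) = 12.65 Myr.

12.65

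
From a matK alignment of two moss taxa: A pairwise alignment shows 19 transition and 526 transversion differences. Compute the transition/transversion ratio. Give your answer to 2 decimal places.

0.04

R = 19/526 = 0.036121… ≈ 0.04 (to 2 d.p.).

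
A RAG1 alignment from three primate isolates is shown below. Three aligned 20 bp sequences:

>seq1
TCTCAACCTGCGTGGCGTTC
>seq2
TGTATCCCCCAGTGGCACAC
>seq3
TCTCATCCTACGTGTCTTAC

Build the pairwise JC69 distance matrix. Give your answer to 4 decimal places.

seq1–seq2: 10/20 sites differ → p = 0.5, d = −0.75 ln(1 − 0.666667) = 0.823960 ≈ 0.8240.
seq1–seq3: 5/20 sites differ → p = 0.25, d = −0.75 ln(1 − 0.333333) = 0.304098 ≈ 0.3041.
seq2–seq3: 10/20 sites differ → p = 0.5, d = −0.75 ln(1 − 0.666667) = 0.823960 ≈ 0.8240.

d(seq1,seq2) = 0.8240, d(seq1,seq3) = 0.3041, d(seq2,seq3) = 0.8240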